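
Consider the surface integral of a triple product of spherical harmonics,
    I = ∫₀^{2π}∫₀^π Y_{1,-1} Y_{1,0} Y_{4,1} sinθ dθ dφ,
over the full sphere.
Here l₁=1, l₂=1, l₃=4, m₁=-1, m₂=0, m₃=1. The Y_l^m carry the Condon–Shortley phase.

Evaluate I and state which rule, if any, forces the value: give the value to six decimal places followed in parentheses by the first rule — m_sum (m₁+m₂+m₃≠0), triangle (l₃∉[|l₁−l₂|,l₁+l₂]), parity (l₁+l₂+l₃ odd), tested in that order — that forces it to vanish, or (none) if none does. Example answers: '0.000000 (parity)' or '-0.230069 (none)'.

0.000000 (triangle)

l₃=4 ∉ [0,2] — triangle fails ⇒ I = 0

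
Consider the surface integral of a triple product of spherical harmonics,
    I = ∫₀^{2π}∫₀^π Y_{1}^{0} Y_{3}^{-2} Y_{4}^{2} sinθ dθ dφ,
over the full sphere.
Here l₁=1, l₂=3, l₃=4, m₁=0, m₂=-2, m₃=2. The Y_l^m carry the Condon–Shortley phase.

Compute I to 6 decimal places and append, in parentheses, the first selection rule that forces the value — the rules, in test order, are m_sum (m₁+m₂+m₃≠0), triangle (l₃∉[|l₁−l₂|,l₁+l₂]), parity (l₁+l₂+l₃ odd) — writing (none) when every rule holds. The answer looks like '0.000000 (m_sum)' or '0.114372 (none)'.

0.213244 (none)

Rules hold: Σm=0, L=8 even, 2≤4≤4.
N = 3·7·9 = 189
Δ = 0!·2!·6!/9! = 1/252
Racah Σ t=0..0: t=0:+1/36 = 1/36
⇒ 3j(1 3 4; 0 0 0)² = 4/63, sgn +1
Racah Σ t=0..0: t=0:+1/120 = 1/120
⇒ 3j(1 3 4; 0 -2 2)² = 1/21, sgn +1
4πI² = N·(3j₀)²·(3jₘ)² = 4/7
I = +1·√(0.571429/4π) = 0.21324362
No selection rule forces the value: the integral is nonzero (none).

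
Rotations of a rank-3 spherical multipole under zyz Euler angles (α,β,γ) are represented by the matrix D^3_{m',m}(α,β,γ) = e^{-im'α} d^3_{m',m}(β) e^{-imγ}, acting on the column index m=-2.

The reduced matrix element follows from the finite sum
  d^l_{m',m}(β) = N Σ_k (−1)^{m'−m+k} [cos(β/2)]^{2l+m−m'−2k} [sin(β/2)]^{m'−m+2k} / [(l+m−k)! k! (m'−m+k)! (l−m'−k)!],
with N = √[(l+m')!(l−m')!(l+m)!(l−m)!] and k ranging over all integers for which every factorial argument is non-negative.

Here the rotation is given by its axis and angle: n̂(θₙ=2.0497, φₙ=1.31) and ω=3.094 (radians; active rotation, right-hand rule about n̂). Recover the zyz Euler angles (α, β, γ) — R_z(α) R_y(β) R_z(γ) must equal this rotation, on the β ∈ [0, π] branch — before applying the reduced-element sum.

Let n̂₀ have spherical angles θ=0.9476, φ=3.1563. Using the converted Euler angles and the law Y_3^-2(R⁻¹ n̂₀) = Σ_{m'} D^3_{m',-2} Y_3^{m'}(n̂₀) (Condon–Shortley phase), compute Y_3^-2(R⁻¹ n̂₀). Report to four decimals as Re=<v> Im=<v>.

Re=0.0583 Im=-0.1756

Axis–angle → zyz. n̂ = (sinθₙcosφₙ, sinθₙsinφₙ, cosθₙ) = (+0.228842, +0.857490, -0.460806), ω = 3.0940.
R = I cosω + sinω [n̂]ₓ + (1−cosω) n̂n̂ᵀ gives
  R = [-0.894190, +0.414160, -0.169990; +0.370315, +0.470877, -0.800713; -0.251579, -0.778939, -0.574423]
β = atan2(√(R₁₃²+R₂₃²), R₃₃) = 2.182695; α = atan2(R₂₃, R₁₃) mod 2π = 4.503197; γ = atan2(R₃₂, −R₃₁) mod 2π = 5.024790
Need the full column D^3_{m',-2} for m'=−3..3 at α=4.5032, β=2.1827, γ=5.0248.
cos(β/2)=0.461290, sin(β/2)=0.887249
d^3_{-3,-2}: single k=1 term ⇒ +0.045393;  D = -0.000126-0.045393i
d^3_{-2,-2}: k∈[0..1] ⇒ +0.009635 -0.178221 = -0.168586;  D = -0.165007-0.034553i
d^3_{-1,-2}: k∈[0..1] ⇒ -0.058603 +0.433600 = +0.374998;  D = -0.151405+0.343074i
d^3_{0,-2}: k∈[0..1] ⇒ +0.195231 -0.722257 = -0.527026;  D = +0.427460+0.308277i
d^3_{1,-2}: k∈[0..1] ⇒ -0.433600 +0.802052 = +0.368452;  D = +0.272883-0.247572i
d^3_{2,-2}: k∈[0..1] ⇒ +0.659327 -0.487836 = +0.171491;  D = +0.086341+0.148170i
d^3_{3,-2}: single k=0 term ⇒ -0.621267;  D = +0.590037-0.194497i
Y_3^{m'}(θ=0.9476,φ=3.1563) and Σ D·Y over m':
  (-0.0001-0.0454i)·(-0.2232+0.0099i)  (-0.1650-0.0346i)·(+0.3931-0.0116i)  (-0.1514+0.3431i)·(-0.1845+0.0027i)  (+0.4275+0.3083i)·(-0.2825+0.0000i)  (+0.2729-0.2476i)·(+0.1845+0.0027i)  (+0.0863+0.1482i)·(+0.3931+0.0116i)  (+0.5900-0.1945i)·(+0.2232+0.0099i)
Y_3^-2(R⁻¹ n̂) = +0.058319-0.175611i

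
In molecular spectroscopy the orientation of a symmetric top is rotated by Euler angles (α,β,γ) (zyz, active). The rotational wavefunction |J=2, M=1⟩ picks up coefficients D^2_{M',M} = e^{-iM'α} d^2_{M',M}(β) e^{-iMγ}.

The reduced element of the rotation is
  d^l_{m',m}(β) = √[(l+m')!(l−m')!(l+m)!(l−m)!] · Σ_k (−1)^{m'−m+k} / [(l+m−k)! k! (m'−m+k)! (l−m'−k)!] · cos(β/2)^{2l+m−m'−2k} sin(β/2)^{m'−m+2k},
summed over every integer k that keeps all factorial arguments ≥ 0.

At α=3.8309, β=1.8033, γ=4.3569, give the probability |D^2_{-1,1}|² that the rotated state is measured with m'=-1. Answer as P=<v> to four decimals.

Split into d^2_{-1,1}(β=1.8033) × two z-phases.
With c≡cos(β/2)=0.620317 and s≡sin(β/2)=0.784351, N=[1·6·6·1]^{1/2}=6.000000
k: max(0,(1)−(-1))=2 … min(2+(1),2−(-1))=3
  k=2: (−1)^0·6.0000/(2)·0.6203^2·0.7844^2 = +0.710182
  k=3: (−1)^1·6.0000/(6)·0.6203^0·0.7844^4 = -0.378480
d^2_{-1,1}(1.8033) = +0.710182 -0.378480 = +0.331702
|D^2_{-1,1}|² = |d^2_{-1,1}(β)|² = (+0.331702)² = 0.110026 (the z-rotation phases have unit modulus)

P=0.1100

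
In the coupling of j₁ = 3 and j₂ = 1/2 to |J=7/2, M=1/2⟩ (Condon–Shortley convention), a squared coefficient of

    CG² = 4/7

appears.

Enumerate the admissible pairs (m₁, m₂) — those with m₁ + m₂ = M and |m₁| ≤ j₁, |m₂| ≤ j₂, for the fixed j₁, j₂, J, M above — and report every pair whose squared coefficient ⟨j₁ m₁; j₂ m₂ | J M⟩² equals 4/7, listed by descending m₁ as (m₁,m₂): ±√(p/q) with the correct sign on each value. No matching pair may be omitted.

(0,1/2): +√(4/7)

Admissible pairs with m₁+m₂ = M = 1/2: (0,1/2), (1,-1/2)
  (m₁,m₂)=(1,-1/2): CG² = 3/7, CG = +√(3/7)
  (m₁,m₂)=(0,1/2): CG² = 4/7, CG = +√(4/7)   ← matches the target
Pairs with CG² = 4/7: (0,1/2): +√(4/7)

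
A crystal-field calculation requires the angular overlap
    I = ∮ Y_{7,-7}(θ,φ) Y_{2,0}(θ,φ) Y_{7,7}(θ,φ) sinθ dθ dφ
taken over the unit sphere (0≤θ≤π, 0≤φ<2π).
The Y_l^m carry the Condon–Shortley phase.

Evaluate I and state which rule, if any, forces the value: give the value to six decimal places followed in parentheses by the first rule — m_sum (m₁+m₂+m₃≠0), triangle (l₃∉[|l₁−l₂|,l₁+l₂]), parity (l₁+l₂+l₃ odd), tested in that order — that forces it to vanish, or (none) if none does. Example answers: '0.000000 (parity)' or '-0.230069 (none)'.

m-sum 0 ✓  L=16 even ✓  5≤7≤9 ✓
Π(2lᵢ+1) = 15×5×15 = 1125
triangle coeff Δ(7,2,7) = 1/185640
Σ_t [0,2]: t=0:+1/2419200 t=1:−1/518400 t=2:+1/2419200 = -1/907200
(3j)²=56/3315 [(7 2 7; 0 0 0)], sign=+1
Σ_t [2,2]: t=2:+1/1916006400 = 1/1916006400
(3j)²=91/2040 [(7 2 7; -7 0 7)], sign=+1
⇒ 4πI² = 245/289
I = (+1)√(245/289/(4π)) = 0.25973423
No selection rule forces the value: the integral is nonzero (none).

0.259734 (none)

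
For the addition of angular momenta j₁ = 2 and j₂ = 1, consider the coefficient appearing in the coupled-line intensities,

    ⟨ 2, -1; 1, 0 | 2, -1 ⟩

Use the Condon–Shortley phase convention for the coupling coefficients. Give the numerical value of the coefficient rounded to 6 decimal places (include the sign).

triangle: 1!*3!*1!/6! = 6/720
(j±m)!: 1!*3!*1!*1!*1!*3! = 36
prefactor² = (2J+1)*Δ*N² = 3/2
  k=0: +1/(0!*1!*3!*1!*0!*0!) = 1/6
  k=1: −1/(1!*0!*2!*0!*1!*1!) = -1/2
Σ = -1/3  ⇒  CG² = 3/2*(-1/3)² = 1/6
CG = −√(1/6) = -0.408248

-0.408248  (= −√(1/6))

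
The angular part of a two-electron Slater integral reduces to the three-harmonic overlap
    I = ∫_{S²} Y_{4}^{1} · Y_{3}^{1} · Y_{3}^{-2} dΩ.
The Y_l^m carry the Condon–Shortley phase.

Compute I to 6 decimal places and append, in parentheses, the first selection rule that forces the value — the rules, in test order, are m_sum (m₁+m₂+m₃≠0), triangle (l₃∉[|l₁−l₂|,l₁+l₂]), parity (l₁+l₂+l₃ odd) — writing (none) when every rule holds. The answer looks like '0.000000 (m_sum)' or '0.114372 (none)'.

0.145070 (none)

Rules hold: Σm=0, L=10 even, 1≤3≤7.
N = 9·7·7 = 441
Δ = 4!·4!·2!/11! = 1/34650
Racah Σ t=1..3: t=1:−1/72 t=2:+1/16 t=3:−1/72 = 5/144
⇒ 3j(4 3 3; 0 0 0)² = 2/77, sgn -1
Racah Σ t=2..3: t=2:+1/48 t=3:−1/144 = 1/72
⇒ 3j(4 3 3; 1 1 -2)² = 16/693, sgn -1
4πI² = N·(3j₀)²·(3jₘ)² = 32/121
I = +1·√(0.264463/4π) = 0.14506992
No selection rule forces the value: the integral is nonzero (none).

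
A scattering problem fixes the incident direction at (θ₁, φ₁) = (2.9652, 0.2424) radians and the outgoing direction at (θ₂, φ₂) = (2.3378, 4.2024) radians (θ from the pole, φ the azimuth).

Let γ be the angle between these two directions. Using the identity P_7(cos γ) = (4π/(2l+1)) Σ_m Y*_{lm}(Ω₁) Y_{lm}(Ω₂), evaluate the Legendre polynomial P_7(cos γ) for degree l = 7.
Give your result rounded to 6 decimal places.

Addition theorem: P_7(cos γ) = (4π/15) Σ_m Y*_{lm}(Ω₁) Y_{lm}(Ω₂), m = −7…7:
  [-7]  conj(Y_{7,-7})(Ω₁) = (-0.000000, 0.000003) ; Y_{7,-7}(Ω₂) = (-0.020831, 0.045623) ; Δ = (-0.000000, -0.000000)
  [-6]  conj(Y_{7,-6})(Ω₁) = (-0.000006, -0.000053) ; Y_{7,-6}(Ω₂) = (-0.180276, 0.014754) ; Δ = (0.000002, 0.000010)
  [-5]  conj(Y_{7,-5})(Ω₁) = (0.000249, 0.000663) ; Y_{7,-5}(Ω₂) = (-0.208310, -0.310010) ; Δ = (0.000154, -0.000215)
  [-4]  conj(Y_{7,-4})(Ω₁) = (-0.003720, -0.005423) ; Y_{7,-4}(Ω₂) = (0.201783, -0.398065) ; Δ = (-0.002909, 0.000386)
  [-3]  conj(Y_{7,-3})(Ω₁) = (0.032762, 0.029155) ; Y_{7,-3}(Ω₂) = (0.180805, -0.007386) ; Δ = (0.006139, 0.005029)
  [-2]  conj(Y_{7,-2})(Ω₁) = (-0.179259, -0.094421) ; Y_{7,-2}(Ω₂) = (-0.141657, -0.230624) ; Δ = (0.003618, 0.054717)
  [-1]  conj(Y_{7,-1})(Ω₁) = (0.559669, 0.138385) ; Y_{7,-1}(Ω₂) = (0.154324, -0.275901) ; Δ = (0.124551, -0.133057)
  [+0]  conj(Y_{7,0})(Ω₁) = (-0.665486, -0.000000) ; Y_{7,0}(Ω₂) = (-0.184342, 0.000000) ; Δ = (0.122677, 0.000000)
  [+1]  conj(Y_{7,1})(Ω₁) = (-0.559669, 0.138385) ; Y_{7,1}(Ω₂) = (-0.154324, -0.275901) ; Δ = (0.124551, 0.133057)
  [+2]  conj(Y_{7,2})(Ω₁) = (-0.179259, 0.094421) ; Y_{7,2}(Ω₂) = (-0.141657, 0.230624) ; Δ = (0.003618, -0.054717)
  [+3]  conj(Y_{7,3})(Ω₁) = (-0.032762, 0.029155) ; Y_{7,3}(Ω₂) = (-0.180805, -0.007386) ; Δ = (0.006139, -0.005029)
  [+4]  conj(Y_{7,4})(Ω₁) = (-0.003720, 0.005423) ; Y_{7,4}(Ω₂) = (0.201783, 0.398065) ; Δ = (-0.002909, -0.000386)
  [+5]  conj(Y_{7,5})(Ω₁) = (-0.000249, 0.000663) ; Y_{7,5}(Ω₂) = (0.208310, -0.310010) ; Δ = (0.000154, 0.000215)
  [+6]  conj(Y_{7,6})(Ω₁) = (-0.000006, 0.000053) ; Y_{7,6}(Ω₂) = (-0.180276, -0.014754) ; Δ = (0.000002, -0.000010)
  [+7]  conj(Y_{7,7})(Ω₁) = (0.000000, 0.000003) ; Y_{7,7}(Ω₂) = (0.020831, 0.045623) ; Δ = (-0.000000, 0.000000)
Σ over m = (0.385783, 0.000000); ×(4π/15) → (0.323193, 0.000000). Real part: 0.323193

0.323193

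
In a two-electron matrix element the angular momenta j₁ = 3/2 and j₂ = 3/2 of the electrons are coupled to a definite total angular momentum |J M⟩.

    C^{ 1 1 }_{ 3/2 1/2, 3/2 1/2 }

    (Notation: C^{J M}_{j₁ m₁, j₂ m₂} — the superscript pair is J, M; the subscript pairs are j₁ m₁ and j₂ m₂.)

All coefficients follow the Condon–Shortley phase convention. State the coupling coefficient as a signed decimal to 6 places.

j₁+j₂−J=2  J+j₁−j₂=1  J−j₁+j₂=1  j₁+j₂+J+1=5
(j₁±m₁, j₂±m₂, J±M) = (2,1,2,1,2,0)
P² = 2/5
sum k=1..1:
  [1] −1/1 = -1
S = -1
C² = P²·S² = 2/5 ; C = -0.632456

−√(2/5) = -0.632456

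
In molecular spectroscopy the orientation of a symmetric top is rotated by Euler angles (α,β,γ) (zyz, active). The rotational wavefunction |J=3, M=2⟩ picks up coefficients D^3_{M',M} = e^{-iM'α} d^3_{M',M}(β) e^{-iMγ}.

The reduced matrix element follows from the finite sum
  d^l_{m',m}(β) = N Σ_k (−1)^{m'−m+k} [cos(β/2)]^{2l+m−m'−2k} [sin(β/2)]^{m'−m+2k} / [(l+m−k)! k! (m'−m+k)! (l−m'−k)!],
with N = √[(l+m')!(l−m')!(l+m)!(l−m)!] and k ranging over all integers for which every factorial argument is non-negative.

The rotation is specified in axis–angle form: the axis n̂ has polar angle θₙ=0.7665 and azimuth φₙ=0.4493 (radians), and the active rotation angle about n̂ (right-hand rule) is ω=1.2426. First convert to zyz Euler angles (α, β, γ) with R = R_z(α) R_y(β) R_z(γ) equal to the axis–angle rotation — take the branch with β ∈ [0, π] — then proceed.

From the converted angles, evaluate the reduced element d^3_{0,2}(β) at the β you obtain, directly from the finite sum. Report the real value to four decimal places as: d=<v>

d=0.5037

Axis–angle → zyz. n̂ = (sinθₙcosφₙ, sinθₙsinφₙ, cosθₙ) = (+0.624778, +0.301263, +0.720343), ω = 1.2426.
R = I cosω + sinω [n̂]ₓ + (1−cosω) n̂n̂ᵀ gives
  R = [+0.586860, -0.554343, +0.590168; +0.809446, +0.383840, -0.444369; +0.019802, +0.738492, +0.673972]
β = atan2(√(R₁₃²+R₂₃²), R₃₃) = 0.831225; α = atan2(R₂₃, R₁₃) mod 2π = 5.637797; γ = atan2(R₃₂, −R₃₁) mod 2π = 1.597605
d^3_{0,2}(β=0.8312) via the finite sum:
Half-angle: c=0.914869, s=0.403750. N=√(6·6·120·1)=65.726707
k: max(0,(2)−(0))=2 … min(3+(2),3−(0))=3
  k=2: (−1)^0·65.7267/(12)·0.9149^4·0.4038^2 = +0.625493
  k=3: (−1)^1·65.7267/(12)·0.9149^2·0.4038^4 = -0.121823
d^3_{0,2}(0.8312) = +0.625493 -0.121823 = +0.503670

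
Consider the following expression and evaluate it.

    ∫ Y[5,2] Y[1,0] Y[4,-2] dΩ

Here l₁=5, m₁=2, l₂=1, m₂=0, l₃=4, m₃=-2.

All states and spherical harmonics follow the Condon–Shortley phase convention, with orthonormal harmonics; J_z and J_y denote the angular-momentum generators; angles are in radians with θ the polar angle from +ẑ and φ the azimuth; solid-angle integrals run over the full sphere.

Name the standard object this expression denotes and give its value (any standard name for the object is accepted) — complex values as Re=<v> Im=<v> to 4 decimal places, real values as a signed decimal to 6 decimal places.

This is a Gaunt coefficient — the integral of a triple product of spherical harmonics over the sphere.
Rules hold: Σm=0, L=10 even, 4≤4≤6.
N = 11·3·9 = 297
Δ = 2!·8!·0!/11! = 1/495
Racah Σ t=1..1: t=1:−1/576 = -1/576
⇒ 3j(5 1 4; 0 0 0)² = 5/99, sgn -1
Racah Σ t=1..1: t=1:−1/1440 = -1/1440
⇒ 3j(5 1 4; 2 0 -2)² = 7/165, sgn -1
4πI² = N·(3j₀)²·(3jₘ)² = 7/11
I = +1·√(0.636364/4π) = 0.22503380

Gaunt coefficient, +0.225034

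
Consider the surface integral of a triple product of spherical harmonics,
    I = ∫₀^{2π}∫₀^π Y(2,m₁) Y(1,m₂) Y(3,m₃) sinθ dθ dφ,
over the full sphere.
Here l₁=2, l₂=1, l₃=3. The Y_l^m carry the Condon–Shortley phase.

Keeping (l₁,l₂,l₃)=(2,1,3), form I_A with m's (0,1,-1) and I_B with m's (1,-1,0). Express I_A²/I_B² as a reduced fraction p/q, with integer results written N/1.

Same 2,1,3: normalisation and zero-m 3j drop out of the ratio.
A: Δ: 0! 4! 2! / 7! → 1/105; sum: t=0:+1/8 = 1/8; 3j²(2 1 3; 0 1 -1) = Δ·Π!·Σ² = 2/35  (sign +1)
B: Δ: 0! 4! 2! / 7! → 1/105; sum: t=0:+1/12 = 1/12; 3j²(2 1 3; 1 -1 0) = Δ·Π!·Σ² = 1/35  (sign -1)
I_A²/I_B² = (2/35)/(1/35) = 2/1

2/1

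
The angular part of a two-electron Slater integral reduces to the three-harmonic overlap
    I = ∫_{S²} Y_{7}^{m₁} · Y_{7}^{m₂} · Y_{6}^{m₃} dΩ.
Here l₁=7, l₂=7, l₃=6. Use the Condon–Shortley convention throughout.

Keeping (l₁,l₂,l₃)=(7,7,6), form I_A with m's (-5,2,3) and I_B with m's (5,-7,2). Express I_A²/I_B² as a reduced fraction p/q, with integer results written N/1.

Same 7,7,6: normalisation and zero-m 3j drop out of the ratio.
A: Δ: 8! 6! 6! / 21! → 1/2444321880; sum: t=6:+1/37324800 t=7:−1/29030400 t=8:+1/232243200 = -1/298598400; 3j²(7 7 6; -5 2 3) = Δ·Π!·Σ² = 7/16796  (sign +1)
B: Δ: 8! 6! 6! / 21! → 1/2444321880; sum: t=0:+1/1393459200 = 1/1393459200; 3j²(7 7 6; 5 -7 2) = Δ·Π!·Σ² = 11/646  (sign +1)
I_A²/I_B² = (7/16796)/(11/646) = 7/286

7/286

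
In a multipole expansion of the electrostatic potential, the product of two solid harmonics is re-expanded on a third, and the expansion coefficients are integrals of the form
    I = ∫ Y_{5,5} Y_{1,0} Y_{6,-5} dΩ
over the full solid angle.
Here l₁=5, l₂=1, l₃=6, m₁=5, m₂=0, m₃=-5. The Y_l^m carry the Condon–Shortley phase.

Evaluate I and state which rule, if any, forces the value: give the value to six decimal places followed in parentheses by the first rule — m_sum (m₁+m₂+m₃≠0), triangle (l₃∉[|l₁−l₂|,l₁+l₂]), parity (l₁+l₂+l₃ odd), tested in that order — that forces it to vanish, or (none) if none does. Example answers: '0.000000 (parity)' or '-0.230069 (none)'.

-0.135514 (none)

Checks pass: Σm=0; 12 even; l₃=6∈[4,6].
(2·5+1)(2·1+1)(2·6+1) = 429
Δ: 0! 10! 2! / 13! → 1/858
sum: t=0:+1/14400 = 1/14400
3j²(5 1 6; 0 0 0) = Δ·Π!·Σ² = 6/143  (sign +1)
sum: t=0:+1/3628800 = 1/3628800
3j²(5 1 6; 5 0 -5) = Δ·Π!·Σ² = 1/78  (sign -1)
combine: 4πI² = 429·6/143·1/78 = 3/13
take √, sign -1: I = -0.13551395
No selection rule forces the value: the integral is nonzero (none).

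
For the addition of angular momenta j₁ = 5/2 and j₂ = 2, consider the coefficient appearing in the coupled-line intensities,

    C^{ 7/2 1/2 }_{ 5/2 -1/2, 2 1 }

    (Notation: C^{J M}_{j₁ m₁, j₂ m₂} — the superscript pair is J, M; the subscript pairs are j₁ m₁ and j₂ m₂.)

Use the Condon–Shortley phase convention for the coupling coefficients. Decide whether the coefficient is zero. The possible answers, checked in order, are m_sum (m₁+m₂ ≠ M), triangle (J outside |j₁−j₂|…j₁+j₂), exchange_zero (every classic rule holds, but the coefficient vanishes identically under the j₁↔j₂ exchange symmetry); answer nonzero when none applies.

nonzero

m-sum: m₁+m₂ = -1/2+1 = 1/2, M = 1/2  ✓
triangle: |j₁−j₂| = 1/2 ≤ J = 7/2 ≤ j₁+j₂ = 9/2  ✓
exchange: j₁≠j₂ or m₁≠m₂ — the exchange symmetry imposes no constraint here
value check: CG = −√(14/45) = -0.557773 ≠ 0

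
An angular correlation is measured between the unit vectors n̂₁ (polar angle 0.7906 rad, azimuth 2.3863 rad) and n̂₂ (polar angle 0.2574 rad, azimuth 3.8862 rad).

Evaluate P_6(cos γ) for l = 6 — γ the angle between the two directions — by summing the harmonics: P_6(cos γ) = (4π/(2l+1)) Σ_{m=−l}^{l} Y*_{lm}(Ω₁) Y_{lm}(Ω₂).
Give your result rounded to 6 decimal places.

-0.102618

Summing Y*_{l m}(θ₁,φ₁)·Y_{l m}(θ₂,φ₂) over m ∈ [−6, 6]; prefactor 4π/(2·6+1) = 0.966644:
  m=-6: Y*=-0.01119 + 0.06128j  Y=-0.00003 + 0.00013j  product -0.00001 - 0.00000j
  m=-5: Y*=0.17194 - 0.12665j  Y=0.00145 - 0.00095j  product 0.00013 - 0.00035j
  m=-4: Y*=-0.40163 - 0.04860j  Y=-0.01373 - 0.00226j  product 0.00540 + 0.00158j
  m=-3: Y*=0.25741 + 0.30867j  Y=0.04661 + 0.05968j  product -0.00642 + 0.02975j
  m=-2: Y*=0.00171 - 0.02839j  Y=0.02241 - 0.27406j  product -0.00774 - 0.00111j
  m=-1: Y*=0.26465 - 0.24917j  Y=-0.43298 + 0.39903j  product -0.01516 + 0.21349j
  m=+0: Y*=-0.13877 + 0.00000j  Y=0.42194 + 0.00000j  product -0.05855 + 0.00000j
  m=+1: Y*=-0.26465 - 0.24917j  Y=0.43298 + 0.39903j  product -0.01516 - 0.21349j
  m=+2: Y*=0.00171 + 0.02839j  Y=0.02241 + 0.27406j  product -0.00774 + 0.00111j
  m=+3: Y*=-0.25741 + 0.30867j  Y=-0.04661 + 0.05968j  product -0.00642 - 0.02975j
  m=+4: Y*=-0.40163 + 0.04860j  Y=-0.01373 + 0.00226j  product 0.00540 - 0.00158j
  m=+5: Y*=-0.17194 - 0.12665j  Y=-0.00145 - 0.00095j  product 0.00013 + 0.00035j
  m=+6: Y*=-0.01119 - 0.06128j  Y=-0.00003 - 0.00013j  product -0.00001 + 0.00000j
Σ over m = -0.10616 + 0.00000j; ×(4π/13) → -0.10262 + 0.00000j. Real part: -0.102618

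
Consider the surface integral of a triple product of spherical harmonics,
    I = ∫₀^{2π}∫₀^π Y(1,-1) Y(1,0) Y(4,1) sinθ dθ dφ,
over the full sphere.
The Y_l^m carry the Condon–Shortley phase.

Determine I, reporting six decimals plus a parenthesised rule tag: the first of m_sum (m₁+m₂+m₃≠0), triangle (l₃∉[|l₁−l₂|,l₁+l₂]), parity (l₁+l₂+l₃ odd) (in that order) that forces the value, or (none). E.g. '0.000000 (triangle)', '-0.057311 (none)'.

0.000000 (triangle)

l₃=4 ∉ [0,2] — triangle fails ⇒ I = 0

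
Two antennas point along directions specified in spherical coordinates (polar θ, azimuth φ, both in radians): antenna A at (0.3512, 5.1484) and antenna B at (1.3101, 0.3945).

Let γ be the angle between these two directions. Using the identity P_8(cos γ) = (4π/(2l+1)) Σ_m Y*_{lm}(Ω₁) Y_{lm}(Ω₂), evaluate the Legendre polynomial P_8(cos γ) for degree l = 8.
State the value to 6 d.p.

-0.164267

Addition theorem: P_8(cos γ) = (4π/17) Σ_m Y*_{lm}(Ω₁) Y_{lm}(Ω₂), m = −8…8:
  [-8]  conj(Y_{8,-8})(Ω₁) = -0.00010 - 0.00003j ; Y_{8,-8}(Ω₂) = -0.39147 + 0.00564j ; Δ = 0.00004 + 0.00001j
  [-7]  conj(Y_{8,-7})(Ω₁) = -0.00010 - 0.00110j ; Y_{8,-7}(Ω₂) = -0.38795 - 0.15500j ; Δ = -0.00013 + 0.00044j
  [-6]  conj(Y_{8,-6})(Ω₁) = 0.00660 - 0.00383j ; Y_{8,-6}(Ω₂) = 0.00075 + 0.00074j ; Δ = 0.00001 + 0.00000j
  [-5]  conj(Y_{8,-5})(Ω₁) = 0.03085 + 0.02153j ; Y_{8,-5}(Ω₂) = 0.13825 + 0.32545j ; Δ = -0.00274 + 0.01302j
  [-4]  conj(Y_{8,-4})(Ω₁) = -0.02336 + 0.13350j ; Y_{8,-4}(Ω₂) = 0.00094 + 0.12986j ; Δ = -0.01736 - 0.00291j
  [-3]  conj(Y_{8,-3})(Ω₁) = -0.33511 + 0.09014j ; Y_{8,-3}(Ω₂) = 0.11082 - 0.27167j ; Δ = -0.01265 + 0.10103j
  [-2]  conj(Y_{8,-2})(Ω₁) = -0.36685 - 0.43663j ; Y_{8,-2}(Ω₂) = 0.12797 - 0.12889j ; Δ = -0.10322 - 0.00859j
  [-1]  conj(Y_{8,-1})(Ω₁) = 0.17197 - 0.36910j ; Y_{8,-1}(Ω₂) = -0.24163 + 0.10060j ; Δ = -0.00442 + 0.10648j
  [+0]  conj(Y_{8,0})(Ω₁) = -0.30036 + 0.00000j ; Y_{8,0}(Ω₂) = -0.19554 + 0.00000j ; Δ = 0.05873 + 0.00000j
  [+1]  conj(Y_{8,1})(Ω₁) = -0.17197 - 0.36910j ; Y_{8,1}(Ω₂) = 0.24163 + 0.10060j ; Δ = -0.00442 - 0.10648j
  [+2]  conj(Y_{8,2})(Ω₁) = -0.36685 + 0.43663j ; Y_{8,2}(Ω₂) = 0.12797 + 0.12889j ; Δ = -0.10322 + 0.00859j
  [+3]  conj(Y_{8,3})(Ω₁) = 0.33511 + 0.09014j ; Y_{8,3}(Ω₂) = -0.11082 - 0.27167j ; Δ = -0.01265 - 0.10103j
  [+4]  conj(Y_{8,4})(Ω₁) = -0.02336 - 0.13350j ; Y_{8,4}(Ω₂) = 0.00094 - 0.12986j ; Δ = -0.01736 + 0.00291j
  [+5]  conj(Y_{8,5})(Ω₁) = -0.03085 + 0.02153j ; Y_{8,5}(Ω₂) = -0.13825 + 0.32545j ; Δ = -0.00274 - 0.01302j
  [+6]  conj(Y_{8,6})(Ω₁) = 0.00660 + 0.00383j ; Y_{8,6}(Ω₂) = 0.00075 - 0.00074j ; Δ = 0.00001 - 0.00000j
  [+7]  conj(Y_{8,7})(Ω₁) = 0.00010 - 0.00110j ; Y_{8,7}(Ω₂) = 0.38795 - 0.15500j ; Δ = -0.00013 - 0.00044j
  [+8]  conj(Y_{8,8})(Ω₁) = -0.00010 + 0.00003j ; Y_{8,8}(Ω₂) = -0.39147 - 0.00564j ; Δ = 0.00004 - 0.00001j
Σ over m = -0.22222 + 0.00000j; ×(4π/17) → -0.16427 + 0.00000j. Real part: -0.164267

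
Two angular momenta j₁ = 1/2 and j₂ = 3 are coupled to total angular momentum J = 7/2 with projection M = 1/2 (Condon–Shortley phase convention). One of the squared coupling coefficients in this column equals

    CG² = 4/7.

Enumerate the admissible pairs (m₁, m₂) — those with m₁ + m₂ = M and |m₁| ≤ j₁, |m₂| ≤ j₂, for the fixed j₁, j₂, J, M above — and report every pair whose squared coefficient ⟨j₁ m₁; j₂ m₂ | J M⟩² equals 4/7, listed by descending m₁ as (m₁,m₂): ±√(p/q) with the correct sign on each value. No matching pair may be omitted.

Admissible pairs with m₁+m₂ = M = 1/2: (-1/2,1), (1/2,0)
  (m₁,m₂)=(1/2,0): CG² = 4/7, CG = +√(4/7)   ← matches the target
  (m₁,m₂)=(-1/2,1): CG² = 3/7, CG = +√(3/7)
Pairs with CG² = 4/7: (1/2,0): +√(4/7)

(1/2,0): +√(4/7)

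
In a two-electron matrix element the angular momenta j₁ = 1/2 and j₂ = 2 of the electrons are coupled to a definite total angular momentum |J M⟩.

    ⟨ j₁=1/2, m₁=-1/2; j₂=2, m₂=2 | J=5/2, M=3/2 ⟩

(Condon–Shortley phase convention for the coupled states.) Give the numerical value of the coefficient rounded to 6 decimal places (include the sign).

√[6·0!1!4!/6! · 0!1!4!0!4!1!] = √(576/5)
  +(−1)^0/∏(0,0,1,4,0,0)! = 1/24  (running 1/24)
⟨..|..⟩ = √(576/5)·(1/24) = +0.447214

+0.447214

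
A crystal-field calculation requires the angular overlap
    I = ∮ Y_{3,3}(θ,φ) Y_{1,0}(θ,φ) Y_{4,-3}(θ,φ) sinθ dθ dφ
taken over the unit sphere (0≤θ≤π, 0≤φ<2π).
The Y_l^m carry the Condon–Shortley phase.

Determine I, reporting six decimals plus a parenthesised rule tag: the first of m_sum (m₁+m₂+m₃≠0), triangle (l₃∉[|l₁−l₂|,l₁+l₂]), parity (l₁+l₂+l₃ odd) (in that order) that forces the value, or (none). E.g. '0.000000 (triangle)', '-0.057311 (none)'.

Checks pass: Σm=0; 8 even; l₃=4∈[2,4].
(2·3+1)(2·1+1)(2·4+1) = 189
Δ: 0! 6! 2! / 9! → 1/252
sum: t=0:+1/36 = 1/36
3j²(3 1 4; 0 0 0) = Δ·Π!·Σ² = 4/63  (sign +1)
sum: t=0:+1/720 = 1/720
3j²(3 1 4; 3 0 -3) = Δ·Π!·Σ² = 1/36  (sign -1)
combine: 4πI² = 189·4/63·1/36 = 1/3
take √, sign -1: I = -0.16286750
No selection rule forces the value: the integral is nonzero (none).

-0.162868 (none)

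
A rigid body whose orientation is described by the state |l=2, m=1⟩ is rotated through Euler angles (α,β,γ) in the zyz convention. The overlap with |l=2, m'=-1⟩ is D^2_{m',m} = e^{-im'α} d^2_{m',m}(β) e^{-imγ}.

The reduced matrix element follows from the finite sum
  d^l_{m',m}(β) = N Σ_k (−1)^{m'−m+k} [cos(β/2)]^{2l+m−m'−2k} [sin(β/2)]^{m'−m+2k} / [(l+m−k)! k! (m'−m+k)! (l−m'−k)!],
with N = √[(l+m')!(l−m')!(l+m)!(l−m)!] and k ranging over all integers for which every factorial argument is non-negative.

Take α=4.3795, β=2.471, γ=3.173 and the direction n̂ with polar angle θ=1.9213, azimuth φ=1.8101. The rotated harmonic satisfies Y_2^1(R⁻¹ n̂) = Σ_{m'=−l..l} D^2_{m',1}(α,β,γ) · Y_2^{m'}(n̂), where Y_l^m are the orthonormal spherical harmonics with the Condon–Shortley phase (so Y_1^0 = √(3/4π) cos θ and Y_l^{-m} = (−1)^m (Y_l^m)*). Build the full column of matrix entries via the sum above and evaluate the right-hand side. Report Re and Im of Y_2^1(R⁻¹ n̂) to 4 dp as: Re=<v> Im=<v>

Need the full column D^2_{m',1} for m'=−2..2 at α=4.3795, β=2.4710, γ=3.1730.
cos(β/2)=0.329049, sin(β/2)=0.944313
d^2_{-2,1}: single k=3 term ⇒ +0.554164;  D = +0.424851-0.355808i
d^2_{-1,1}: k∈[2..3] ⇒ +0.289650 -0.795177 = -0.505526;  D = -0.180115-0.472351i
d^2_{0,1}: k∈[1..2] ⇒ +0.082409 -0.678709 = -0.596301;  D = +0.596007-0.018725i
d^2_{1,1}: k∈[0..1] ⇒ +0.011723 -0.289650 = -0.277927;  D = -0.082526+0.265392i
d^2_{2,1}: single k=0 term ⇒ -0.067286;  D = -0.054196-0.039879i
Y_2^{m'}(θ=1.9213,φ=1.8101) and Σ D·Y over m':
  (+0.4249-0.3558i)·(-0.3024+0.1569i)  (-0.1801-0.4724i)·(+0.0591+0.2420i)  (+0.5960-0.0187i)·(-0.2038+0.0000i)  (-0.0825+0.2654i)·(-0.0591+0.2420i)  (-0.0542-0.0399i)·(-0.3024-0.1569i)
Y_2^1(R⁻¹ n̂) = -0.139684+0.091527i

Re=-0.1397 Im=0.0915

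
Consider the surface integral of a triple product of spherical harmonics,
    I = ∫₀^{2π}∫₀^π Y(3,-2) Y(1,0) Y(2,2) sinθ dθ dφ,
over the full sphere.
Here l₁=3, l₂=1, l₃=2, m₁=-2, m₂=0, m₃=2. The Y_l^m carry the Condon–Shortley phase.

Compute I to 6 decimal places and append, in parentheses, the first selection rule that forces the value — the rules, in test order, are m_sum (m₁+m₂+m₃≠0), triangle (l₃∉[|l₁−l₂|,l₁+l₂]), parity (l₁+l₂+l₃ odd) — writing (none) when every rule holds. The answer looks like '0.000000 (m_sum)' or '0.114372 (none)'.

Rules hold: Σm=0, L=6 even, 2≤2≤4.
N = 7·3·5 = 105
Δ = 2!·4!·0!/7! = 1/105
Racah Σ t=1..1: t=1:−1/4 = -1/4
⇒ 3j(3 1 2; 0 0 0)² = 3/35, sgn -1
Racah Σ t=1..1: t=1:−1/24 = -1/24
⇒ 3j(3 1 2; -2 0 2)² = 1/21, sgn -1
4πI² = N·(3j₀)²·(3jₘ)² = 3/7
I = +1·√(0.428571/4π) = 0.18467439
No selection rule forces the value: the integral is nonzero (none).

0.184674 (none)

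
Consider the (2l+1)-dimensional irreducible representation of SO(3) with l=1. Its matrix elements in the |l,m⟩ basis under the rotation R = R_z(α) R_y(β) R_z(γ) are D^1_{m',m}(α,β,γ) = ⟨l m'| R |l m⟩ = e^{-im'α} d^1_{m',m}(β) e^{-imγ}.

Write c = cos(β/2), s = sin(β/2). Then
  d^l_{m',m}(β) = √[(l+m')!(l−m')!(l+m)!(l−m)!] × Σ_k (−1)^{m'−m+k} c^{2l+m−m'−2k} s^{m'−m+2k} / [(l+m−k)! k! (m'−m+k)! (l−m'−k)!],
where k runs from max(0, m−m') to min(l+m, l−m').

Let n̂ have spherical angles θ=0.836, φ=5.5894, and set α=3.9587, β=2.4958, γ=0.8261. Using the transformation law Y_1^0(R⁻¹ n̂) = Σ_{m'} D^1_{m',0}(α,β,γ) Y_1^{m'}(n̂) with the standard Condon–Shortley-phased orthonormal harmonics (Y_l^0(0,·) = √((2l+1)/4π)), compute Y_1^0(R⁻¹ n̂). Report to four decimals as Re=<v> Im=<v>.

Need the full column D^1_{m',0} for m'=−1..1 at α=3.9587, β=2.4958, γ=0.8261.
cos(β/2)=0.317315, sin(β/2)=0.948320
d^1_{-1,0}: single k=1 term ⇒ +0.425559;  D = -0.291224-0.310305i
d^1_{0,0}: k∈[0..1] ⇒ +0.100689 -0.899311 = -0.798623;  D = -0.798623+0.000000i
d^1_{1,0}: single k=0 term ⇒ -0.425559;  D = +0.291224-0.310305i
Y_1^{m'}(θ=0.836,φ=5.5894) and Σ D·Y over m':
  (-0.2912-0.3103i)·(+0.1971+0.1639i)  (-0.7986+0.0000i)·(+0.3276+0.0000i)  (+0.2912-0.3103i)·(-0.1971+0.1639i)
Y_1^0(R⁻¹ n̂) = -0.274672+0.000000i

Re=-0.2747 Im=0.0000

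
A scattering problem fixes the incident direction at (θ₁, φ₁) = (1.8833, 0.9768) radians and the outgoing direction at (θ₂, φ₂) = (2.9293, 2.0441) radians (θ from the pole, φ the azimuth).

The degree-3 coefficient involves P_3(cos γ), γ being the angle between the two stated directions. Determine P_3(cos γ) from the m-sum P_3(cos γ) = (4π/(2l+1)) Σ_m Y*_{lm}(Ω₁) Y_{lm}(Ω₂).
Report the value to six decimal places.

Summing Y*_{l m}(θ₁,φ₁)·Y_{l m}(θ₂,φ₂) over m ∈ [−3, 3]; prefactor 4π/(2·3+1) = 1.795196:
  m=-3: Y*=(-0.351503, 0.075359)  Y=(0.003858, 0.000587)  product (-0.001400, 0.000085)
  m=-2: Y*=(0.106268, -0.263911)  Y=(0.025921, -0.035989)  product (-0.006743, -0.010665)
  m=-1: Y*=(-0.090774, -0.134408)  Y=(-0.117268, -0.228981)  product (-0.020132, 0.036547)
  m=+0: Y*=(0.289968, -0.000000)  Y=(-0.648621, 0.000000)  product (-0.188080, 0.000000)
  m=+1: Y*=(0.090774, -0.134408)  Y=(0.117268, -0.228981)  product (-0.020132, -0.036547)
  m=+2: Y*=(0.106268, 0.263911)  Y=(0.025921, 0.035989)  product (-0.006743, 0.010665)
  m=+3: Y*=(0.351503, 0.075359)  Y=(-0.003858, 0.000587)  product (-0.001400, -0.000085)
Total Σ_m = (-0.244631, 0.000000). Multiply by 1.795196: (-0.439161, 0.000000). P_3(cos γ) = -0.439161

-0.439161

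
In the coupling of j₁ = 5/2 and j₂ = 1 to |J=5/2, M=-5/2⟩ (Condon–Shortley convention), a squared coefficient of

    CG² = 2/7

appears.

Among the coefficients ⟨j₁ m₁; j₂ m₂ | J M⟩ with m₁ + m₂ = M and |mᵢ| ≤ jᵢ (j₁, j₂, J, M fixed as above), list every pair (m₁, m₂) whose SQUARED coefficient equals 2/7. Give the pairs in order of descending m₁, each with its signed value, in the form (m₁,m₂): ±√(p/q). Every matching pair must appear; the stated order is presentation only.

Admissible pairs with m₁+m₂ = M = -5/2: (-5/2,0), (-3/2,-1)
  (m₁,m₂)=(-3/2,-1): CG² = 2/7, CG = +√(2/7)   ← matches the target
  (m₁,m₂)=(-5/2,0): CG² = 5/7, CG = −√(5/7)
Pairs with CG² = 2/7: (-3/2,-1): +√(2/7)

(-3/2,-1): +√(2/7)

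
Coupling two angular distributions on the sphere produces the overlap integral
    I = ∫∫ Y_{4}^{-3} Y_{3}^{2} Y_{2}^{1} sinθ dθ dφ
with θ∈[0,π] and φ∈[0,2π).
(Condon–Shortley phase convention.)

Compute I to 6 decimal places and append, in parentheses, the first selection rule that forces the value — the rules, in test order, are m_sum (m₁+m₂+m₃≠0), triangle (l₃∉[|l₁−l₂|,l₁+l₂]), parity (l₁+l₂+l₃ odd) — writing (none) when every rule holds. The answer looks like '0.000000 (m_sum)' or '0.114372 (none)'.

Σlᵢ=9 odd — θ-integrand is odd under cosθ→−cosθ; I=0

0.000000 (parity)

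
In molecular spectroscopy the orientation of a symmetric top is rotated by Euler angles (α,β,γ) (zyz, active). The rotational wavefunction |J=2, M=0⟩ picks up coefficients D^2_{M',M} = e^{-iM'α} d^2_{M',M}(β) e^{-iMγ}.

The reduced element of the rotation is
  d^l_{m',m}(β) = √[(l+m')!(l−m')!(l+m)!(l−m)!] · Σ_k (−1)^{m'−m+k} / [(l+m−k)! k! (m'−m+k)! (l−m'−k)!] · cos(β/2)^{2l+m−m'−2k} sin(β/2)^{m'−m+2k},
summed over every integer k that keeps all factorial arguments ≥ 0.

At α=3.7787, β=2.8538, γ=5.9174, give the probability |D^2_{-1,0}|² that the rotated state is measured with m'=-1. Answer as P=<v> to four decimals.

P=0.1111

D^2_{-1,0}(3.7787,2.8538,5.9174) = e^{-i·-1·3.7787}·d^2_{-1,0}(2.8538)·e^{-i·0·5.9174}. Compute d first:
With c≡cos(β/2)=0.143400 and s≡sin(β/2)=0.989665, N=[1·6·2·2]^{1/2}=4.898979
k: max(0,(0)−(-1))=1 … min(2+(0),2−(-1))=2
  k=1: (−1)^0·4.8990/(2)·0.1434^3·0.9897^1 = +0.007148
  k=2: (−1)^1·4.8990/(2)·0.1434^1·0.9897^3 = -0.340479
d^2_{-1,0}(2.8538) = +0.007148 -0.340479 = -0.333330
|D^2_{-1,0}|² = |d^2_{-1,0}(β)|² = (-0.333330)² = 0.111109 (the z-rotation phases have unit modulus)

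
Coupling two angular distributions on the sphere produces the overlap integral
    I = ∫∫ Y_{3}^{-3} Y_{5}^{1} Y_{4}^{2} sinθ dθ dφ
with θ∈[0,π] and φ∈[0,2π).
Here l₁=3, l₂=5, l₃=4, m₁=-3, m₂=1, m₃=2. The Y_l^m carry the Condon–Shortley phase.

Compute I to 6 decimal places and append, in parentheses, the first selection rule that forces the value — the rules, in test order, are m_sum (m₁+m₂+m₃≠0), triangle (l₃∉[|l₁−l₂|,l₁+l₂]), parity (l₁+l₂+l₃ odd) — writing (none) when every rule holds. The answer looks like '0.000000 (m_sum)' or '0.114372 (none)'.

0.143662 (none)

Checks pass: Σm=0; 12 even; l₃=4∈[2,8].
(2·3+1)(2·5+1)(2·4+1) = 693
Δ: 4! 2! 6! / 13! → 1/180180
sum: t=1:−1/576 t=2:+1/144 t=3:−1/576 = 1/288
3j²(3 5 4; 0 0 0) = Δ·Π!·Σ² = 20/1001  (sign +1)
sum: t=4:+1/2304 = 1/2304
3j²(3 5 4; -3 1 2) = Δ·Π!·Σ² = 75/4004  (sign +1)
combine: 4πI² = 693·20/1001·75/4004 = 3375/13013
take √, sign +1: I = 0.14366244
No selection rule forces the value: the integral is nonzero (none).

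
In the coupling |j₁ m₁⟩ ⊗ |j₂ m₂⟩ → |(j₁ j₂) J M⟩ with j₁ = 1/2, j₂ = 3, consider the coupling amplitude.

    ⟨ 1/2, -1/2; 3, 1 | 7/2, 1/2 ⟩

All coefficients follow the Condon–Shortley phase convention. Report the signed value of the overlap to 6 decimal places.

√[8·0!1!6!/8! · 0!1!4!2!4!3!] = √(6912/7)
  +(−1)^0/∏(0,0,1,4,0,2)! = 1/48  (running 1/48)
⟨..|..⟩ = √(6912/7)·(1/48) = +0.654654

+√(3/7) ≈ +0.654654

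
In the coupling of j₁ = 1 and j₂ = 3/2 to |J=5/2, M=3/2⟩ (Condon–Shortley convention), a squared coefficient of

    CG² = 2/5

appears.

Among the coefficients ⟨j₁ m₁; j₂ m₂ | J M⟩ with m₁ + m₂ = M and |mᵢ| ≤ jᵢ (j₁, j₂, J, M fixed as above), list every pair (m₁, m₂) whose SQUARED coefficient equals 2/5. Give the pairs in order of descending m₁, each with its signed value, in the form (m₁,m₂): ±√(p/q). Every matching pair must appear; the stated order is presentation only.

(0,3/2): +√(2/5)

Admissible pairs with m₁+m₂ = M = 3/2: (0,3/2), (1,1/2)
  (m₁,m₂)=(1,1/2): CG² = 3/5, CG = +√(3/5)
  (m₁,m₂)=(0,3/2): CG² = 2/5, CG = +√(2/5)   ← matches the target
Pairs with CG² = 2/5: (0,3/2): +√(2/5)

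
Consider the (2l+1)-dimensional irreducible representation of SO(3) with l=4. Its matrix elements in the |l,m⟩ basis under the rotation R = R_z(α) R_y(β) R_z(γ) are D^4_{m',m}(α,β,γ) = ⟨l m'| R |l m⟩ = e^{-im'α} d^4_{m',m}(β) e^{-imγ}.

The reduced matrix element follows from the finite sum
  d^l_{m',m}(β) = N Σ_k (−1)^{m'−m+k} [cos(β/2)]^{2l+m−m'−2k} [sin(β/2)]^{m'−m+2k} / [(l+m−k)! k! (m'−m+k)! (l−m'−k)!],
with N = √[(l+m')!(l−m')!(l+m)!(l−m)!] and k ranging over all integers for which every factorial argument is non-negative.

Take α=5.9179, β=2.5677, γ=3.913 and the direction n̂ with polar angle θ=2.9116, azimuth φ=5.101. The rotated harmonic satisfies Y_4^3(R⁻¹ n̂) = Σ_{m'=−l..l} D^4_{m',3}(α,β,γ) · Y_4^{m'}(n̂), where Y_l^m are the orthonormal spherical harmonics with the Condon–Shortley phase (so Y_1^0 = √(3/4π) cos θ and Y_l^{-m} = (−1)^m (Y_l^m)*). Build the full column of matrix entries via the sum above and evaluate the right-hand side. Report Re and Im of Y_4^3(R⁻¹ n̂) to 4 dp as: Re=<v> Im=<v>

Re=-0.0846 Im=0.0319

Need the full column D^4_{m',3} for m'=−4..4 at α=5.9179, β=2.5677, γ=3.9130.
cos(β/2)=0.283025, sin(β/2)=0.959113
d^4_{-4,3}: single k=7 term ⇒ +0.597663;  D = +0.481597-0.353929i
d^4_{-3,3}: k∈[6..7] ⇒ +0.436480 -0.716072 = -0.279592;  D = -0.269575+0.074168i
d^4_{-2,3}: k∈[5..6] ⇒ +0.206541 -0.790634 = -0.584093;  D = -0.581359-0.056452i
d^4_{-1,3}: k∈[4..5] ⇒ +0.071828 -0.494922 = -0.423094;  D = -0.378722-0.188622i
d^4_{0,3}: k∈[3..4] ⇒ +0.018958 -0.217713 = -0.198755;  D = -0.134520-0.146315i
d^4_{1,3}: k∈[2..3] ⇒ +0.003753 -0.071828 = -0.068075;  D = -0.025133-0.063266i
d^4_{2,3}: k∈[1..2] ⇒ +0.000522 -0.017985 = -0.017463;  D = -0.000224-0.017462i
d^4_{3,3}: k∈[0..1] ⇒ +0.000041 -0.003310 = -0.003268;  D = +0.001128-0.003068i
d^4_{4,3}: single k=0 term ⇒ -0.000395;  D = +0.000260-0.000297i
Y_4^{m'}(θ=2.9116,φ=5.101) and Σ D·Y over m':
  (+0.4816-0.3539i)·(+0.0000-0.0012i)  (-0.2696+0.0742i)·(+0.0133+0.0057i)  (-0.5814-0.0565i)·(-0.0699+0.0687i)  (-0.3787-0.1886i)·(-0.1447-0.3534i)  (-0.1345-0.1463i)·(+0.6364+0.0000i)  (-0.0251-0.0633i)·(+0.1447-0.3534i)  (-0.0002-0.0175i)·(-0.0699-0.0687i)  (+0.0011-0.0031i)·(-0.0133+0.0057i)  (+0.0003-0.0003i)·(+0.0000+0.0012i)
Y_4^3(R⁻¹ n̂) = -0.084563+0.031878i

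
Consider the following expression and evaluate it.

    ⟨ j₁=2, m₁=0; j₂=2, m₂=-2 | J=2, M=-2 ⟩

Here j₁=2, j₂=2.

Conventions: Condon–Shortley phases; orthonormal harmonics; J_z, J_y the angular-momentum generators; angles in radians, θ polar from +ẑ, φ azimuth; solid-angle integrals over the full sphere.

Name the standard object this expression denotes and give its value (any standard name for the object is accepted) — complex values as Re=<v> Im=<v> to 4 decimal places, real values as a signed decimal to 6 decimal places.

This is a Clebsch–Gordan (vector-coupling) coefficient.
√[5·2!2!2!/7! · 2!2!0!4!0!4!] = √(128/7)
  +(−1)^0/∏(0,2,2,0,0,2)! = 1/8  (running 1/8)
⟨..|..⟩ = √(128/7)·(1/8) = +0.534522

Clebsch–Gordan coefficient, +√(2/7) ≈ +0.534522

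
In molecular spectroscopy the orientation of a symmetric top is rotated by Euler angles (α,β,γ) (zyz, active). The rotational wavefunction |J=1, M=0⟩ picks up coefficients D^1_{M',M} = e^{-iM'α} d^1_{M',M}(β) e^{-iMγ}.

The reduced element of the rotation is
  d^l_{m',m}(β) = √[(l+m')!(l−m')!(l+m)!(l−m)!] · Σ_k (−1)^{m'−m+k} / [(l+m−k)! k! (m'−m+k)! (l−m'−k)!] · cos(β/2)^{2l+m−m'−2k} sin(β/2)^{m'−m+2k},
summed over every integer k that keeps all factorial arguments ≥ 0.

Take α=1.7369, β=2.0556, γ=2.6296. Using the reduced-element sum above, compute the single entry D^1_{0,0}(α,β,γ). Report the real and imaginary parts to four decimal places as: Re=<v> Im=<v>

Re=-0.4660 Im=0.0000

First d^1_{0,0}(β=2.0556), then the phase factors e^{-i(0)α} and e^{-i(0)γ}:
With c≡cos(β/2)=0.516704 and s≡sin(β/2)=0.856164, N=[1·1·1·1]^{1/2}=1.000000
Admissible k: 0..1 (factorial args all ≥0)
  k=0: (−1)^0·1.0000/(1)·0.5167^2·0.8562^0 = +0.266983
  k=1: (−1)^1·1.0000/(1)·0.5167^0·0.8562^2 = -0.733017
d^1_{0,0}(2.0556) = +0.266983 -0.733017 = -0.466035
Attach z-rotation phases: D = e^{-i(0)(1.7369)}·(-0.466035)·e^{-i(0)(2.6296)} = -0.466035+0.000000i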